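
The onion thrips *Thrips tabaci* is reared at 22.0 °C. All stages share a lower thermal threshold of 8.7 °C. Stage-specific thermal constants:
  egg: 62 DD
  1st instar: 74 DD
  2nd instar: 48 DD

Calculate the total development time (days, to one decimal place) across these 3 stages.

Daily accumulation at 22.0 °C = 22.0 − 8.7 = 13.3 DD/day.
Total K = 62 + 74 + 48 = 184 DD.
Total duration = 184 / 13.3 = 13.835 ≈ 13.8 days.

13.8 days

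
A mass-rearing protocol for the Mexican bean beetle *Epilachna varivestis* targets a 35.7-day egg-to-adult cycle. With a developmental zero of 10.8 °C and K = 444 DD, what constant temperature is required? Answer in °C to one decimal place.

23.2 °C

Required daily accumulation = 444 / 35.7 = 12.437 DD/day.
T = T_base + 12.437 = 10.8 + 12.437 = 23.237 ≈ 23.2 °C.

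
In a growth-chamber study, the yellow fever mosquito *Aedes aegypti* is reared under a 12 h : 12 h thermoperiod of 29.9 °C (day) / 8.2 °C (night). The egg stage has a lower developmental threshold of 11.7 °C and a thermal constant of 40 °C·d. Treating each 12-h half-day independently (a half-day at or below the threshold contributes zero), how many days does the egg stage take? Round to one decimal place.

4.4 days

Day half: max(0, 29.9 − 11.7) × 0.5 = 18.2 × 0.5 = 9.10 DD.
Night half: max(0, 8.2 − 11.7) × 0.5 = 0.0 × 0.5 = 0.00 DD.
Per 24 h: 9.10 DD/day.
Duration = 40 / 9.10 = 4.396 ≈ 4.4 days.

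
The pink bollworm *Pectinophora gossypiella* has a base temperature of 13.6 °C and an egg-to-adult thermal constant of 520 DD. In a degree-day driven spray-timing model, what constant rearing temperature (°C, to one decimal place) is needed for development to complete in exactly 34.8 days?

28.5 °C

Required daily accumulation = 520 / 34.8 = 14.943 DD/day.
T = T_base + 14.943 = 13.6 + 14.943 = 28.543 ≈ 28.5 °C.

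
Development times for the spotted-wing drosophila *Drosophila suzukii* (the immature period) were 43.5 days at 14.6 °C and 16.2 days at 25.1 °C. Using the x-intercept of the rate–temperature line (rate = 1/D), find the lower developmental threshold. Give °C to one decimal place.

8.4 °C

Equal thermal constants: D₁(T₁ − T_b) = D₂(T₂ − T_b).
43.5·(14.6 − T_b) = 16.2·(25.1 − T_b)
T_b = (43.5·14.6 − 16.2·25.1) / (43.5 − 16.2) = 228.48 / 27.3 = 8.369 °C ≈ 8.4 °C.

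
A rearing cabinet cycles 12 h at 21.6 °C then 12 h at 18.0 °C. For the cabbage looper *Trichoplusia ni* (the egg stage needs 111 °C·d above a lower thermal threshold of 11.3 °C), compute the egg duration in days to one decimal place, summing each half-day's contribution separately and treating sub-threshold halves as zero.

13.1 days

Day half: max(0, 21.6 − 11.3) × 0.5 = 10.3 × 0.5 = 5.15 DD.
Night half: max(0, 18.0 − 11.3) × 0.5 = 6.7 × 0.5 = 3.35 DD.
Per 24 h: 8.50 DD/day.
Duration = 111 / 8.50 = 13.059 ≈ 13.1 days.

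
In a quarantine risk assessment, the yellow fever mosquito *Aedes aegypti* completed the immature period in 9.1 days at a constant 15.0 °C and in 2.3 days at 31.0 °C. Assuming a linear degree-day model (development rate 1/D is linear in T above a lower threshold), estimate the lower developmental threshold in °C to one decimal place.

Equal thermal constants: D₁(T₁ − T_b) = D₂(T₂ − T_b).
9.1·(15.0 − T_b) = 2.3·(31.0 − T_b)
T_b = (9.1·15.0 − 2.3·31.0) / (9.1 − 2.3) = 65.20 / 6.8 = 9.588 °C ≈ 9.6 °C.

9.6 °C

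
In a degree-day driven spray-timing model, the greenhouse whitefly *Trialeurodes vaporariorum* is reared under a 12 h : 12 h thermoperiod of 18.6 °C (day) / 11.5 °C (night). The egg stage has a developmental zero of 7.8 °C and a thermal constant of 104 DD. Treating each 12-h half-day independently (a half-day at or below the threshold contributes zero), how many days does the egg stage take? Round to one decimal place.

Day half: max(0, 18.6 − 7.8) × 0.5 = 10.8 × 0.5 = 5.40 DD.
Night half: max(0, 11.5 − 7.8) × 0.5 = 3.7 × 0.5 = 1.85 DD.
Per 24 h: 7.25 DD/day.
Duration = 104 / 7.25 = 14.345 ≈ 14.3 days.

14.3 days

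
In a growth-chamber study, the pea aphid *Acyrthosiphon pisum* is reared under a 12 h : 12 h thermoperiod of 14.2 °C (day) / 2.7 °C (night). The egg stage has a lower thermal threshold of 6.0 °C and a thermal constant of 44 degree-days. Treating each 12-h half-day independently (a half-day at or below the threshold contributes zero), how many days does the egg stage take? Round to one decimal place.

Day half: max(0, 14.2 − 6.0) × 0.5 = 8.2 × 0.5 = 4.10 DD.
Night half: max(0, 2.7 − 6.0) × 0.5 = 0.0 × 0.5 = 0.00 DD.
Per 24 h: 4.10 DD/day.
Duration = 44 / 4.10 = 10.732 ≈ 10.7 days.

10.7 days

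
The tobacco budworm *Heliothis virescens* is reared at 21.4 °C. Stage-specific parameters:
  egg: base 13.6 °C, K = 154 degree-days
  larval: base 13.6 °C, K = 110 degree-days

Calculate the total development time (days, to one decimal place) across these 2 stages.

egg: 154 / (21.4 − 13.6) = 154 / 7.8 = 19.744 d.
larval: 110 / (21.4 − 13.6) = 110 / 7.8 = 14.103 d.
Sum = 33.846 ≈ 33.8 days.

33.8 days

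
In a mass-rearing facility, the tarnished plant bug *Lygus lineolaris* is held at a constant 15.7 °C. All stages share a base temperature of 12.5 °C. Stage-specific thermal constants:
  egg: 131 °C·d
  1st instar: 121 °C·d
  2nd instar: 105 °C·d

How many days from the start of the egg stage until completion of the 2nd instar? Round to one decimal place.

Daily accumulation at 15.7 °C = 15.7 − 12.5 = 3.2 DD/day.
Total K = 131 + 121 + 105 = 357 DD.
Total duration = 357 / 3.2 = 111.563 ≈ 111.6 days.

111.6 days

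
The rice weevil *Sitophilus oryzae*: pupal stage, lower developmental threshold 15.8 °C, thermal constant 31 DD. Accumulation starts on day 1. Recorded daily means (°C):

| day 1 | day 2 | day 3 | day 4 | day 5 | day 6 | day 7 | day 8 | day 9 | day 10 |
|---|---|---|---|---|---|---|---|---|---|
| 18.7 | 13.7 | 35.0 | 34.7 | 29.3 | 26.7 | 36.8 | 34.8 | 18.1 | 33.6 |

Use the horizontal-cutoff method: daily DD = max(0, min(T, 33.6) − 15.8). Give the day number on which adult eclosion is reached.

Daily DD above 15.8 °C (capped at 17.8): 2.9, 0.0, 17.8, 17.8, 13.5, 10.9, 17.8, 17.8, 2.3, 17.8.
Cumulative: 2.9, 2.9, 20.7, 38.5, 52.0, 62.9, 80.7, 98.5, 100.8, 118.6.
The total first reaches 31 DD on day 4.

day 4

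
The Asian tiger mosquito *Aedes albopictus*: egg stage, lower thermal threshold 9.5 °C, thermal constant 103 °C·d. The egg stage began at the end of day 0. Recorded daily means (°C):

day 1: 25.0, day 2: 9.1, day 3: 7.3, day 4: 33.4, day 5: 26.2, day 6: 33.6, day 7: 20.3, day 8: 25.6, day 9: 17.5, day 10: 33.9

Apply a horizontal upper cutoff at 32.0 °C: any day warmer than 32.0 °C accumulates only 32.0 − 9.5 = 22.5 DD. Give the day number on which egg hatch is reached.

Daily DD above 9.5 °C (capped at 22.5): 15.5, 0.0, 0.0, 22.5, 16.7, 22.5, 10.8, 16.1, 8.0, 22.5.
Cumulative: 15.5, 15.5, 15.5, 38.0, 54.7, 77.2, 88.0, 104.1, 112.1, 134.6.
The total first reaches 103 DD on day 8.

day 8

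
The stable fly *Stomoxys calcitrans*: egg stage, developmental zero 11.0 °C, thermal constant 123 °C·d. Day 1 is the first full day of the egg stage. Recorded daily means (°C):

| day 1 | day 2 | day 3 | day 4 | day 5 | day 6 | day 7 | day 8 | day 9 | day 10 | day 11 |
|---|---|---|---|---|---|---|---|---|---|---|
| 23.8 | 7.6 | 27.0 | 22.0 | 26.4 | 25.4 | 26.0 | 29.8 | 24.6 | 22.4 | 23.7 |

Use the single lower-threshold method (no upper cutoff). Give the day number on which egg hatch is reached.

Daily DD above 11.0 °C: 12.8, 0.0, 16.0, 11.0, 15.4, 14.4, 15.0, 18.8, 13.6, 11.4, 12.7.
Cumulative: 12.8, 12.8, 28.8, 39.8, 55.2, 69.6, 84.6, 103.4, 117.0, 128.4, 141.1.
The total first reaches 123 DD on day 10.

day 10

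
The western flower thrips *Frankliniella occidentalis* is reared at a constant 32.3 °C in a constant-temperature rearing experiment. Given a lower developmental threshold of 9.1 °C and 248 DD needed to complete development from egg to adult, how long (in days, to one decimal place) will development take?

10.7 days

Daily accumulation = 32.3 − 9.1 = 23.2 DD/day.
Duration = 248 / 23.2 = 10.690 ≈ 10.7 days.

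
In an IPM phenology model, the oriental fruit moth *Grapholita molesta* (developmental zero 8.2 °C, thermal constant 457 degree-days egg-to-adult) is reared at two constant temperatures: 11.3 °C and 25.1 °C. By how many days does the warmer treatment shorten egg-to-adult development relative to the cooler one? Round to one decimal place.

120.4 days

At 11.3 °C: 457 / (11.3 − 8.2) = 457 / 3.1 = 147.419 d.
At 25.1 °C: 457 / (25.1 − 8.2) = 457 / 16.9 = 27.041 d.
Difference = |147.419 − 27.041| = 120.378 ≈ 120.4 days.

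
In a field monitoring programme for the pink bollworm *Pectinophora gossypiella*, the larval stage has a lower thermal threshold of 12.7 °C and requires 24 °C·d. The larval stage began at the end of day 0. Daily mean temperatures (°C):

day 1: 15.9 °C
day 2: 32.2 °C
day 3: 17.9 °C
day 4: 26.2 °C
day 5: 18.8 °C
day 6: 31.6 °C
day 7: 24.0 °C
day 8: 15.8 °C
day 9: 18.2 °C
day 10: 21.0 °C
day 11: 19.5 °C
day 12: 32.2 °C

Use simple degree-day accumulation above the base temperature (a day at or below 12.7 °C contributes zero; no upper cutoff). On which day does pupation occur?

Daily DD above 12.7 °C: 3.2, 19.5, 5.2, 13.5, 6.1, 18.9, 11.3, 3.1, 5.5, 8.3, 6.8, 19.5.
Cumulative: 3.2, 22.7, 27.9, 41.4, 47.5, 66.4, 77.7, 80.8, 86.3, 94.6, 101.4, 120.9.
The total first reaches 24 DD on day 3.

day 3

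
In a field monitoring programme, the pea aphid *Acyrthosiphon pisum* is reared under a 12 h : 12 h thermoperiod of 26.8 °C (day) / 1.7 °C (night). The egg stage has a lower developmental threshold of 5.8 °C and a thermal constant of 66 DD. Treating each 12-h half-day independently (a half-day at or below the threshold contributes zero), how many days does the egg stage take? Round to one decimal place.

Day half: max(0, 26.8 − 5.8) × 0.5 = 21.0 × 0.5 = 10.50 DD.
Night half: max(0, 1.7 − 5.8) × 0.5 = 0.0 × 0.5 = 0.00 DD.
Per 24 h: 10.50 DD/day.
Duration = 66 / 10.50 = 6.286 ≈ 6.3 days.

6.3 days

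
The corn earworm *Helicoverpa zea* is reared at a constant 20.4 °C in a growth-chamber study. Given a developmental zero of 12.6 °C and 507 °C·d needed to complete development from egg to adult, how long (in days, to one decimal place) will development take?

Daily accumulation = 20.4 − 12.6 = 7.8 DD/day.
Duration = 507 / 7.8 = 65.000 ≈ 65.0 days.

65.0 days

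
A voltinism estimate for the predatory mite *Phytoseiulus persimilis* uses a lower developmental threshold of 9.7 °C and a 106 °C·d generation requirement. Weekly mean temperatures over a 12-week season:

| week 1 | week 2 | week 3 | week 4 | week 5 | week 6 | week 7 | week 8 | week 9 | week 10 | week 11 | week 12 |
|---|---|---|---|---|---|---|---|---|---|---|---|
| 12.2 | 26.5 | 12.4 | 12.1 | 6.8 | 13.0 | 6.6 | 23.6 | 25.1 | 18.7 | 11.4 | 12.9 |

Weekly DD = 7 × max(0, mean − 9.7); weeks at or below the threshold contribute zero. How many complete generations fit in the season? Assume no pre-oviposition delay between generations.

Weekly DD (7 × max(0, T̄ − 9.7)): 17.5, 117.6, 18.9, 16.8, 0.0, 23.1, 0.0, 97.3, 107.8, 63.0, 11.9, 22.4.
Season total = 496.3 DD.
Complete generations = ⌊496.3 / 106⌋ = 4.

4 generations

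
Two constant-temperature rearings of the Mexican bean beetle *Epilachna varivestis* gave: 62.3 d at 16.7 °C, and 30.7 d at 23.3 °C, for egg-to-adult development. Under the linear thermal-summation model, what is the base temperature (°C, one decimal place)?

10.3 °C

Under the model K = D·(T − T_b), so D₁·(T₁ − T_b) = D₂·(T₂ − T_b).
62.3·(16.7 − T_b) = 30.7·(23.3 − T_b)
T_b = (62.3·16.7 − 30.7·23.3) / (62.3 − 30.7) = 325.10 / 31.6 = 10.288 °C ≈ 10.3 °C.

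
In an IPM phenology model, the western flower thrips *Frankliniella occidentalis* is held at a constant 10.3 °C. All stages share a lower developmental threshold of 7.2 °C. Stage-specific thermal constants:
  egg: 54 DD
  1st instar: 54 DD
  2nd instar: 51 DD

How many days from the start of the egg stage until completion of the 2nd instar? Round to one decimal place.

51.3 days

Daily accumulation at 10.3 °C = 10.3 − 7.2 = 3.1 DD/day.
Total K = 54 + 54 + 51 = 159 DD.
Total duration = 159 / 3.1 = 51.290 ≈ 51.3 days.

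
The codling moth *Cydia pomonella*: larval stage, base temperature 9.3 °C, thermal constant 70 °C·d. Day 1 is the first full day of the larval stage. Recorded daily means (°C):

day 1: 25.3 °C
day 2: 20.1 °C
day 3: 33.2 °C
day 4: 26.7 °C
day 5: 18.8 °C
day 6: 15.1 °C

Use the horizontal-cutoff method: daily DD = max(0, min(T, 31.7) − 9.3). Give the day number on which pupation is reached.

day 5

Daily DD above 9.3 °C (capped at 22.4): 16.0, 10.8, 22.4, 17.4, 9.5, 5.8.
Cumulative: 16.0, 26.8, 49.2, 66.6, 76.1, 81.9.
The total first reaches 70 DD on day 5.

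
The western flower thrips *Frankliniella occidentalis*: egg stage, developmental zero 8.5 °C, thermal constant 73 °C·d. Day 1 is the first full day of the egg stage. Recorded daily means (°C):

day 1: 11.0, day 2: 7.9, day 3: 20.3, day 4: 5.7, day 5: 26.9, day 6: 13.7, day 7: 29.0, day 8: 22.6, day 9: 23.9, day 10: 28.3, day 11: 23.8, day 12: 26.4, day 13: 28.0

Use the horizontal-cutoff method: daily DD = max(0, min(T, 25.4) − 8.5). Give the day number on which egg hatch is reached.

Daily DD above 8.5 °C (capped at 16.9): 2.5, 0.0, 11.8, 0.0, 16.9, 5.2, 16.9, 14.1, 15.4, 16.9, 15.3, 16.9, 16.9.
Cumulative: 2.5, 2.5, 14.3, 14.3, 31.2, 36.4, 53.3, 67.4, 82.8, 99.7, 115.0, 131.9, 148.8.
The total first reaches 73 DD on day 9.

day 9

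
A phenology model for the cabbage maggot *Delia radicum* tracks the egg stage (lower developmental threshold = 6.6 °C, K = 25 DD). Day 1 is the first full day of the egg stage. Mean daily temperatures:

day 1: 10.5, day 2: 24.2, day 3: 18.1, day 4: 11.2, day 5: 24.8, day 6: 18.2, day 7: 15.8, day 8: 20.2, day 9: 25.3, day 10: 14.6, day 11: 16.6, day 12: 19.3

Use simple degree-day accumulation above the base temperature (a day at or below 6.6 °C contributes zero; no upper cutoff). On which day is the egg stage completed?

Daily DD above 6.6 °C: 3.9, 17.6, 11.5, 4.6, 18.2, 11.6, 9.2, 13.6, 18.7, 8.0, 10.0, 12.7.
Cumulative: 3.9, 21.5, 33.0, 37.6, 55.8, 67.4, 76.6, 90.2, 108.9, 116.9, 126.9, 139.6.
The total first reaches 25 DD on day 3.

day 3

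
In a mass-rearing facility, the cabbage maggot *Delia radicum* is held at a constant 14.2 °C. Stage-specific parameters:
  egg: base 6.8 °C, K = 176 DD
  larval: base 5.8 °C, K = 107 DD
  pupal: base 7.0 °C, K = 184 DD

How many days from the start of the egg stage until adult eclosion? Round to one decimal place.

62.1 days

egg: 176 / (14.2 − 6.8) = 176 / 7.4 = 23.784 d.
larval: 107 / (14.2 − 5.8) = 107 / 8.4 = 12.738 d.
pupal: 184 / (14.2 − 7.0) = 184 / 7.2 = 25.556 d.
Sum = 62.077 ≈ 62.1 days.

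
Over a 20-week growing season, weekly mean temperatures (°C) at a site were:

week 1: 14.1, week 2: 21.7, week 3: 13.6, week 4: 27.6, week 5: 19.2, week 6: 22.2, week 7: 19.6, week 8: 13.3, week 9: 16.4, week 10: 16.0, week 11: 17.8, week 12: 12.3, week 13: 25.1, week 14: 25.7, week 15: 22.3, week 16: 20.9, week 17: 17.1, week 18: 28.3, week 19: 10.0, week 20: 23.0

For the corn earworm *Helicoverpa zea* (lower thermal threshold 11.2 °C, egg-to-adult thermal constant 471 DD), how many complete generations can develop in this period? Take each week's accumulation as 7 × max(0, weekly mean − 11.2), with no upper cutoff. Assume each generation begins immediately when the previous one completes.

Weekly DD (7 × max(0, T̄ − 11.2)): 20.3, 73.5, 16.8, 114.8, 56.0, 77.0, 58.8, 14.7, 36.4, 33.6, 46.2, 7.7, 97.3, 101.5, 77.7, 67.9, 41.3, 119.7, 0.0, 82.6.
Season total = 1143.8 DD.
Complete generations = ⌊1143.8 / 471⌋ = 2.

2 generations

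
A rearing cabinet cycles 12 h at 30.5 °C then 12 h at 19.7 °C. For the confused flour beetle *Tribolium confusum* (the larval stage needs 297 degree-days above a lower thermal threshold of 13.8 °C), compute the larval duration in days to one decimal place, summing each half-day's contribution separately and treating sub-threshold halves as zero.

26.3 days

Day half: max(0, 30.5 − 13.8) × 0.5 = 16.7 × 0.5 = 8.35 DD.
Night half: max(0, 19.7 − 13.8) × 0.5 = 5.9 × 0.5 = 2.95 DD.
Per 24 h: 11.30 DD/day.
Duration = 297 / 11.30 = 26.283 ≈ 26.3 days.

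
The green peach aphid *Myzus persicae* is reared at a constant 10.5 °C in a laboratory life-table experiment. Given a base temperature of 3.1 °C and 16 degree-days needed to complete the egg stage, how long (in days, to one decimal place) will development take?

2.2 days

Daily accumulation = 10.5 − 3.1 = 7.4 DD/day.
Duration = 16 / 7.4 = 2.162 ≈ 2.2 days.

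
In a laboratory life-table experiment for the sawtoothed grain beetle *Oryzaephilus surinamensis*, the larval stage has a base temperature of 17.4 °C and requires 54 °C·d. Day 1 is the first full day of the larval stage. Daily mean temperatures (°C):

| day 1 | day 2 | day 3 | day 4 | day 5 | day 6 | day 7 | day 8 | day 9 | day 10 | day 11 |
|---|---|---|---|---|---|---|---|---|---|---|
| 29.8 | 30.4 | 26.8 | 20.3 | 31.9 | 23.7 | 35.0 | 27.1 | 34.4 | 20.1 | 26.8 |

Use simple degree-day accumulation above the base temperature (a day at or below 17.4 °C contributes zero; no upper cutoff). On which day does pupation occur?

Daily DD above 17.4 °C: 12.4, 13.0, 9.4, 2.9, 14.5, 6.3, 17.6, 9.7, 17.0, 2.7, 9.4.
Cumulative: 12.4, 25.4, 34.8, 37.7, 52.2, 58.5, 76.1, 85.8, 102.8, 105.5, 114.9.
The total first reaches 54 DD on day 6.

day 6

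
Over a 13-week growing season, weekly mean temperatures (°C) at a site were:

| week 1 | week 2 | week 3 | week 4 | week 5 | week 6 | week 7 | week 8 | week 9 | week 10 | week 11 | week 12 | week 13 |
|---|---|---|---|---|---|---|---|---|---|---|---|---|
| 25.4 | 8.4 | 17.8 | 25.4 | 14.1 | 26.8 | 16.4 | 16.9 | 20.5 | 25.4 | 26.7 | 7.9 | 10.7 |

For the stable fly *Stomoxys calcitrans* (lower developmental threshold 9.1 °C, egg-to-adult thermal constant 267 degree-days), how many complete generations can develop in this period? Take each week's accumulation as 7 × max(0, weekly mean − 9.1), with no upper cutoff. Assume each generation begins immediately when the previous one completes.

3 generations

Weekly DD (7 × max(0, T̄ − 9.1)): 114.1, 0.0, 60.9, 114.1, 35.0, 123.9, 51.1, 54.6, 79.8, 114.1, 123.2, 0.0, 11.2.
Season total = 882.0 DD.
Complete generations = ⌊882.0 / 267⌋ = 3.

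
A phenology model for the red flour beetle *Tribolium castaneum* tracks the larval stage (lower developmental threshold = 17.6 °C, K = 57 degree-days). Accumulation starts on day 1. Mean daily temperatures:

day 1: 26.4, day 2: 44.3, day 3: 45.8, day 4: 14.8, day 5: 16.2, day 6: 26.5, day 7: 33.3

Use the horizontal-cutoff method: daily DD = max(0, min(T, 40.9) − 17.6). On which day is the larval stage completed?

Daily DD above 17.6 °C (capped at 23.3): 8.8, 23.3, 23.3, 0.0, 0.0, 8.9, 15.7.
Cumulative: 8.8, 32.1, 55.4, 55.4, 55.4, 64.3, 80.0.
The total first reaches 57 DD on day 6.

day 6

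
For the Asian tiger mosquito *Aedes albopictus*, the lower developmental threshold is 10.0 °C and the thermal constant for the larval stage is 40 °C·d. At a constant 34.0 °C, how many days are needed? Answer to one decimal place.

Daily accumulation = 34.0 − 10.0 = 24.0 DD/day.
Duration = 40 / 24.0 = 1.667 ≈ 1.7 days.

1.7 days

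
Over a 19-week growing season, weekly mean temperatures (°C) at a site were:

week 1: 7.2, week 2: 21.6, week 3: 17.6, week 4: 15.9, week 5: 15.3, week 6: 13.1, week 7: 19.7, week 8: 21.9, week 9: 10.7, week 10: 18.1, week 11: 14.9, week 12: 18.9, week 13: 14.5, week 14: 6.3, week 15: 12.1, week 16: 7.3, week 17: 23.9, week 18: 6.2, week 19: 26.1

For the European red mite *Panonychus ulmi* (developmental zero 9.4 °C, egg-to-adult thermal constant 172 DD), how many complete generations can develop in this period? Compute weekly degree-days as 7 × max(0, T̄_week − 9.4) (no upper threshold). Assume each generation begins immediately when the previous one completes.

5 generations

Weekly DD (7 × max(0, T̄ − 9.4)): 0.0, 85.4, 57.4, 45.5, 41.3, 25.9, 72.1, 87.5, 9.1, 60.9, 38.5, 66.5, 35.7, 0.0, 18.9, 0.0, 101.5, 0.0, 116.9.
Season total = 863.1 DD.
Complete generations = ⌊863.1 / 172⌋ = 5.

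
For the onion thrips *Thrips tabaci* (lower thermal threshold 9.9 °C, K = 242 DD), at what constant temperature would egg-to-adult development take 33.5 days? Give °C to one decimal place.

17.1 °C

Required daily accumulation = 242 / 33.5 = 7.224 DD/day.
T = T_base + 7.224 = 9.9 + 7.224 = 17.124 ≈ 17.1 °C.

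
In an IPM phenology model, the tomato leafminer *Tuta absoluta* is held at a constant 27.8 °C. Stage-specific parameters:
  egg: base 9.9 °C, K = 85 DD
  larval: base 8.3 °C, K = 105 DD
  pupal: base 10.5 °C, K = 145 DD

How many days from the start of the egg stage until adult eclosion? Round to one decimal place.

egg: 85 / (27.8 − 9.9) = 85 / 17.9 = 4.749 d.
larval: 105 / (27.8 − 8.3) = 105 / 19.5 = 5.385 d.
pupal: 145 / (27.8 − 10.5) = 145 / 17.3 = 8.382 d.
Sum = 18.515 ≈ 18.5 days.

18.5 days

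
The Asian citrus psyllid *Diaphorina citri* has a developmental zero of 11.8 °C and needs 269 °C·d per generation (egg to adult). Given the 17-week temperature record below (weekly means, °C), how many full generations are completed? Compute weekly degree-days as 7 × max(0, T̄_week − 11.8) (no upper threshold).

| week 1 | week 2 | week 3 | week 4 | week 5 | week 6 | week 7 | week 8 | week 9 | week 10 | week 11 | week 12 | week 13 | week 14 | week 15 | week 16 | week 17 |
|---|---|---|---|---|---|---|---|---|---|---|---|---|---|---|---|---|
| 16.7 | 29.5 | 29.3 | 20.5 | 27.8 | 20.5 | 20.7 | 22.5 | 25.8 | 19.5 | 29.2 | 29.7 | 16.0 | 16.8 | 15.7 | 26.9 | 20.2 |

4 generations

Weekly DD (7 × max(0, T̄ − 11.8)): 34.3, 123.9, 122.5, 60.9, 112.0, 60.9, 62.3, 74.9, 98.0, 53.9, 121.8, 125.3, 29.4, 35.0, 27.3, 105.7, 58.8.
Season total = 1306.9 DD.
Complete generations = ⌊1306.9 / 269⌋ = 4.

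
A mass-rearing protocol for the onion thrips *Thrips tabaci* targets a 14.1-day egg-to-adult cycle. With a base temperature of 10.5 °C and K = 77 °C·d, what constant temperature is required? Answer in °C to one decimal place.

Required daily accumulation = 77 / 14.1 = 5.461 DD/day.
T = T_base + 5.461 = 10.5 + 5.461 = 15.961 ≈ 16.0 °C.

16.0 °C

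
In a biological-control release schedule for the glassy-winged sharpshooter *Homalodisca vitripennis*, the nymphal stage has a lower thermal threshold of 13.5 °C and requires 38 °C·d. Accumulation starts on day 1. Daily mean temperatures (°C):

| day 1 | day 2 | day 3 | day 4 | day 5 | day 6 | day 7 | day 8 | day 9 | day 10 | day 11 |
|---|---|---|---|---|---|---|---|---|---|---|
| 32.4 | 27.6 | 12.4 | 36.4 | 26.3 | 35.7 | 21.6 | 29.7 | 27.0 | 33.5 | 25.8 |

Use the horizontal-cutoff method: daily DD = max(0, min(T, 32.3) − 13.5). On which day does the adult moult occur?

Daily DD above 13.5 °C (capped at 18.8): 18.8, 14.1, 0.0, 18.8, 12.8, 18.8, 8.1, 16.2, 13.5, 18.8, 12.3.
Cumulative: 18.8, 32.9, 32.9, 51.7, 64.5, 83.3, 91.4, 107.6, 121.1, 139.9, 152.2.
The total first reaches 38 DD on day 4.

day 4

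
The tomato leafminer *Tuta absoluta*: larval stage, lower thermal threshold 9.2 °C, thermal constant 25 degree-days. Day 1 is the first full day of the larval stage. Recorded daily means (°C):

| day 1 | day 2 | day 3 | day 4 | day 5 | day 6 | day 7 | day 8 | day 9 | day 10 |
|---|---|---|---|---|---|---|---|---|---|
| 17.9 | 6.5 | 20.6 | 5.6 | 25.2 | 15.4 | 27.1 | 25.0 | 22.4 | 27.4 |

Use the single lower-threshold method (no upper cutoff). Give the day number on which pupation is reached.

day 5

Daily DD above 9.2 °C: 8.7, 0.0, 11.4, 0.0, 16.0, 6.2, 17.9, 15.8, 13.2, 18.2.
Cumulative: 8.7, 8.7, 20.1, 20.1, 36.1, 42.3, 60.2, 76.0, 89.2, 107.4.
The total first reaches 25 DD on day 5.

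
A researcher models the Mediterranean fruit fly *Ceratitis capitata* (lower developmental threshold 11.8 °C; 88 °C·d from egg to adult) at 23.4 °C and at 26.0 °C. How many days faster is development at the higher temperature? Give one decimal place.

At 23.4 °C: 88 / (23.4 − 11.8) = 88 / 11.6 = 7.586 d.
At 26.0 °C: 88 / (26.0 − 11.8) = 88 / 14.2 = 6.197 d.
Difference = |7.586 − 6.197| = 1.389 ≈ 1.4 days.

1.4 days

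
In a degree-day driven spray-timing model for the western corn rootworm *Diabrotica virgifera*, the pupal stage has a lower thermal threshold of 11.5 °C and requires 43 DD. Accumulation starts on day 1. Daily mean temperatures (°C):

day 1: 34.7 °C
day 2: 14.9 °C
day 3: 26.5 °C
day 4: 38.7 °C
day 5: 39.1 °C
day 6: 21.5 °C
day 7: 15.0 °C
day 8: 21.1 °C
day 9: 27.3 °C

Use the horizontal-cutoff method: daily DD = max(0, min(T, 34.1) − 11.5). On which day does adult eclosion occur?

Daily DD above 11.5 °C (capped at 22.6): 22.6, 3.4, 15.0, 22.6, 22.6, 10.0, 3.5, 9.6, 15.8.
Cumulative: 22.6, 26.0, 41.0, 63.6, 86.2, 96.2, 99.7, 109.3, 125.1.
The total first reaches 43 DD on day 4.

day 4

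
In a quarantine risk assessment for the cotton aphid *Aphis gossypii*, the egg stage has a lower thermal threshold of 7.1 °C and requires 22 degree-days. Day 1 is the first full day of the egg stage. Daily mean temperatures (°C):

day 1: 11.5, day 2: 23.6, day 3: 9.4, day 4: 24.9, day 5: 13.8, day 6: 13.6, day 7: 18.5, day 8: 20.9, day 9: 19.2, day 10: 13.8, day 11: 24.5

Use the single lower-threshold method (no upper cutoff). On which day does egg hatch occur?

day 3

Daily DD above 7.1 °C: 4.4, 16.5, 2.3, 17.8, 6.7, 6.5, 11.4, 13.8, 12.1, 6.7, 17.4.
Cumulative: 4.4, 20.9, 23.2, 41.0, 47.7, 54.2, 65.6, 79.4, 91.5, 98.2, 115.6.
The total first reaches 22 DD on day 3.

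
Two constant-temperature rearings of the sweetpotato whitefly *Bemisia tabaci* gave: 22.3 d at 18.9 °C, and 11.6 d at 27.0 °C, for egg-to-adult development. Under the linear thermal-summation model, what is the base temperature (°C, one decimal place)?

10.1 °C

Under the model K = D·(T − T_b), so D₁·(T₁ − T_b) = D₂·(T₂ − T_b).
22.3·(18.9 − T_b) = 11.6·(27.0 − T_b)
T_b = (22.3·18.9 − 11.6·27.0) / (22.3 − 11.6) = 108.27 / 10.7 = 10.119 °C ≈ 10.1 °C.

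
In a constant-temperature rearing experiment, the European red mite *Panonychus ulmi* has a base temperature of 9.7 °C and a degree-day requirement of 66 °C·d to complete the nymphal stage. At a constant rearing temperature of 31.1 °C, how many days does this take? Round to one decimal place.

Daily accumulation = 31.1 − 9.7 = 21.4 DD/day.
Duration = 66 / 21.4 = 3.084 ≈ 3.1 days.

3.1 days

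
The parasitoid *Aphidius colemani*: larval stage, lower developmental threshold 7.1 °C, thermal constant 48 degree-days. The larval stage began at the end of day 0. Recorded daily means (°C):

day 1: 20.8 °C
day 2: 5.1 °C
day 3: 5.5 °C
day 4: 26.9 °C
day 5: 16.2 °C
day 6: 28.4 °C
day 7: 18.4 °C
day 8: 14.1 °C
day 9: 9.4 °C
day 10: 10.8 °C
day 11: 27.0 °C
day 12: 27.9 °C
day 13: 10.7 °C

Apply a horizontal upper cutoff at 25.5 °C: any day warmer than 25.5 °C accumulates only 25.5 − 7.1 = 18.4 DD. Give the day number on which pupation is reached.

Daily DD above 7.1 °C (capped at 18.4): 13.7, 0.0, 0.0, 18.4, 9.1, 18.4, 11.3, 7.0, 2.3, 3.7, 18.4, 18.4, 3.6.
Cumulative: 13.7, 13.7, 13.7, 32.1, 41.2, 59.6, 70.9, 77.9, 80.2, 83.9, 102.3, 120.7, 124.3.
The total first reaches 48 DD on day 6.

day 6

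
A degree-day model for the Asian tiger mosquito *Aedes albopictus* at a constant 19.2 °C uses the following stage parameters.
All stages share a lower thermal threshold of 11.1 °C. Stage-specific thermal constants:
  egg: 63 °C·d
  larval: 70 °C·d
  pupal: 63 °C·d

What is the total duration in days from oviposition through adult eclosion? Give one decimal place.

Daily accumulation at 19.2 °C = 19.2 − 11.1 = 8.1 DD/day.
Total K = 63 + 70 + 63 = 196 DD.
Total duration = 196 / 8.1 = 24.198 ≈ 24.2 days.

24.2 days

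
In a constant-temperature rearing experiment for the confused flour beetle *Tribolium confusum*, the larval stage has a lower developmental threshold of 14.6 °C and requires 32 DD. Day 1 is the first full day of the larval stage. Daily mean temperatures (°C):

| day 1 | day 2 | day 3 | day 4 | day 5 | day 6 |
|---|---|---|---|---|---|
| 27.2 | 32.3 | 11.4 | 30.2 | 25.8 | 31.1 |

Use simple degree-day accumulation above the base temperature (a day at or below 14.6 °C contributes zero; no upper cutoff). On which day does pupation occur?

day 4

Daily DD above 14.6 °C: 12.6, 17.7, 0.0, 15.6, 11.2, 16.5.
Cumulative: 12.6, 30.3, 30.3, 45.9, 57.1, 73.6.
The total first reaches 32 DD on day 4.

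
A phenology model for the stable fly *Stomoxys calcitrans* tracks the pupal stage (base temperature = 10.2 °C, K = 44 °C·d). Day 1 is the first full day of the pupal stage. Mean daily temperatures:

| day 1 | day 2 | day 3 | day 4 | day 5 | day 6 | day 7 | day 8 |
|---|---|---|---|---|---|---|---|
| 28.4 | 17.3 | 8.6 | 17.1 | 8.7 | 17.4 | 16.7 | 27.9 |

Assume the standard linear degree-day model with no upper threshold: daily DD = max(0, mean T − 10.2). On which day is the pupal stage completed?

day 7

Daily DD above 10.2 °C: 18.2, 7.1, 0.0, 6.9, 0.0, 7.2, 6.5, 17.7.
Cumulative: 18.2, 25.3, 25.3, 32.2, 32.2, 39.4, 45.9, 63.6.
The total first reaches 44 DD on day 7.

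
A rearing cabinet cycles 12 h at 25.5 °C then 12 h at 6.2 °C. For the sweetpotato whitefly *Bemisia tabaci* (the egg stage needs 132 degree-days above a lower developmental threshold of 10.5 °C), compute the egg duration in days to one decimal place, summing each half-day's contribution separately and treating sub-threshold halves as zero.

Day half: max(0, 25.5 − 10.5) × 0.5 = 15.0 × 0.5 = 7.50 DD.
Night half: max(0, 6.2 − 10.5) × 0.5 = 0.0 × 0.5 = 0.00 DD.
Per 24 h: 7.50 DD/day.
Duration = 132 / 7.50 = 17.600 ≈ 17.6 days.

17.6 days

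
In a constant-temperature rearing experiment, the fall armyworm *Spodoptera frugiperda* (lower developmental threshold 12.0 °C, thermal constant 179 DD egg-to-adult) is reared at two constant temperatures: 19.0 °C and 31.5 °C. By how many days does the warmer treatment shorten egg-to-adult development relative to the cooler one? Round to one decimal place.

16.4 days

At 19.0 °C: 179 / (19.0 − 12.0) = 179 / 7.0 = 25.571 d.
At 31.5 °C: 179 / (31.5 − 12.0) = 179 / 19.5 = 9.179 d.
Difference = |25.571 − 9.179| = 16.392 ≈ 16.4 days.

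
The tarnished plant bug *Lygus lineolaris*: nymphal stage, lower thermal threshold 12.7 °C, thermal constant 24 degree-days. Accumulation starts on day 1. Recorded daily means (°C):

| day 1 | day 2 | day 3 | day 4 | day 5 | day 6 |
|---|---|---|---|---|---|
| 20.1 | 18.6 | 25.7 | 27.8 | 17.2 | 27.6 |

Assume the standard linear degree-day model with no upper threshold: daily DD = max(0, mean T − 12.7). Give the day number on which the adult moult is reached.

Daily DD above 12.7 °C: 7.4, 5.9, 13.0, 15.1, 4.5, 14.9.
Cumulative: 7.4, 13.3, 26.3, 41.4, 45.9, 60.8.
The total first reaches 24 DD on day 3.

day 3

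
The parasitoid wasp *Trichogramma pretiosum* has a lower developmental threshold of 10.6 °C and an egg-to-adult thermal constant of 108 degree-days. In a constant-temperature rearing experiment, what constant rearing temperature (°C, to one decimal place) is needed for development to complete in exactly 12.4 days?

Required daily accumulation = 108 / 12.4 = 8.710 DD/day.
T = T_base + 8.710 = 10.6 + 8.710 = 19.310 ≈ 19.3 °C.

19.3 °C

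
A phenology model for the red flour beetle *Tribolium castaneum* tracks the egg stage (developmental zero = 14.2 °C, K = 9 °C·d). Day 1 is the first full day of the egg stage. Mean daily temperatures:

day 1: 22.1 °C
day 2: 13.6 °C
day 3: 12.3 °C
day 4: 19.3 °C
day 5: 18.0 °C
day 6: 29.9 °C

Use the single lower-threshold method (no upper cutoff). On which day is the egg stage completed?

Daily DD above 14.2 °C: 7.9, 0.0, 0.0, 5.1, 3.8, 15.7.
Cumulative: 7.9, 7.9, 7.9, 13.0, 16.8, 32.5.
The total first reaches 9 DD on day 4.

day 4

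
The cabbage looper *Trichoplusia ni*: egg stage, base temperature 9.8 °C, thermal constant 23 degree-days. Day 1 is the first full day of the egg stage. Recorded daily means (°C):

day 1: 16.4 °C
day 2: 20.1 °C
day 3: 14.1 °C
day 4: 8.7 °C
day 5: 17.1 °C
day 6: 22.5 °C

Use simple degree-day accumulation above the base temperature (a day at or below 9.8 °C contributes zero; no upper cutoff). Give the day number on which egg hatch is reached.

day 5

Daily DD above 9.8 °C: 6.6, 10.3, 4.3, 0.0, 7.3, 12.7.
Cumulative: 6.6, 16.9, 21.2, 21.2, 28.5, 41.2.
The total first reaches 23 DD on day 5.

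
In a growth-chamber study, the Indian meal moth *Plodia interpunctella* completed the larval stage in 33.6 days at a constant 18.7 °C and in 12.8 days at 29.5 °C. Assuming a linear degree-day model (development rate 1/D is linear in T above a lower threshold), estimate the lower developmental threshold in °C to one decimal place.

Under the model K = D·(T − T_b), so D₁·(T₁ − T_b) = D₂·(T₂ − T_b).
33.6·(18.7 − T_b) = 12.8·(29.5 − T_b)
T_b = (33.6·18.7 − 12.8·29.5) / (33.6 − 12.8) = 250.72 / 20.8 = 12.054 °C ≈ 12.1 °C.

12.1 °C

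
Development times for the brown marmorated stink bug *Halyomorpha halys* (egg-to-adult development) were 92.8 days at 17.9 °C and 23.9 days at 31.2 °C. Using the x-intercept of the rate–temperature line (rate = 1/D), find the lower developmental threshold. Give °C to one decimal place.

Under the model K = D·(T − T_b), so D₁·(T₁ − T_b) = D₂·(T₂ − T_b).
92.8·(17.9 − T_b) = 23.9·(31.2 − T_b)
T_b = (92.8·17.9 − 23.9·31.2) / (92.8 − 23.9) = 915.44 / 68.9 = 13.287 °C ≈ 13.3 °C.

13.3 °C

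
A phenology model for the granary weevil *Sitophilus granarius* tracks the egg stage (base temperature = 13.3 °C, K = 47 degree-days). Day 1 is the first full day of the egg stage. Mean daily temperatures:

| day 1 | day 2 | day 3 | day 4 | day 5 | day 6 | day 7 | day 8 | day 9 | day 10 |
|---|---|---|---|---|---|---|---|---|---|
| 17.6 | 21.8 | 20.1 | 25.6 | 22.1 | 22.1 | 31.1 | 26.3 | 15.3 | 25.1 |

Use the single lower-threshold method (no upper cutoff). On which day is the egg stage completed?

day 6

Daily DD above 13.3 °C: 4.3, 8.5, 6.8, 12.3, 8.8, 8.8, 17.8, 13.0, 2.0, 11.8.
Cumulative: 4.3, 12.8, 19.6, 31.9, 40.7, 49.5, 67.3, 80.3, 82.3, 94.1.
The total first reaches 47 DD on day 6.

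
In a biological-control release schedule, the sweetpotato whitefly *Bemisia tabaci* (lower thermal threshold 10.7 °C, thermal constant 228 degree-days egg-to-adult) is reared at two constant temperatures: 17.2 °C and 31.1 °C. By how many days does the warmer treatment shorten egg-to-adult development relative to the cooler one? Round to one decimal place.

23.9 days

At 17.2 °C: 228 / (17.2 − 10.7) = 228 / 6.5 = 35.077 d.
At 31.1 °C: 228 / (31.1 − 10.7) = 228 / 20.4 = 11.176 d.
Difference = |35.077 − 11.176| = 23.900 ≈ 23.9 days.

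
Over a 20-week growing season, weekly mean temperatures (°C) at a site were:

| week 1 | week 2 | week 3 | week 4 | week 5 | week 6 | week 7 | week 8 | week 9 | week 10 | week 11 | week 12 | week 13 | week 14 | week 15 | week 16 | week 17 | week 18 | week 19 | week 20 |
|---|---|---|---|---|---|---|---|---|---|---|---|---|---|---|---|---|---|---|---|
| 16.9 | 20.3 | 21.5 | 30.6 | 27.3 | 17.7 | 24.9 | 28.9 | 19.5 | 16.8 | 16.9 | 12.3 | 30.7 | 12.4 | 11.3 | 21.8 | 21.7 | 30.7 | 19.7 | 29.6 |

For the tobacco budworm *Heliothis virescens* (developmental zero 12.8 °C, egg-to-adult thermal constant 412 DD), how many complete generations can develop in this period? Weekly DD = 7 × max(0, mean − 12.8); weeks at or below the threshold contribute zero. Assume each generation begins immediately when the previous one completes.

3 generations

Weekly DD (7 × max(0, T̄ − 12.8)): 28.7, 52.5, 60.9, 124.6, 101.5, 34.3, 84.7, 112.7, 46.9, 28.0, 28.7, 0.0, 125.3, 0.0, 0.0, 63.0, 62.3, 125.3, 48.3, 117.6.
Season total = 1245.3 DD.
Complete generations = ⌊1245.3 / 412⌋ = 3.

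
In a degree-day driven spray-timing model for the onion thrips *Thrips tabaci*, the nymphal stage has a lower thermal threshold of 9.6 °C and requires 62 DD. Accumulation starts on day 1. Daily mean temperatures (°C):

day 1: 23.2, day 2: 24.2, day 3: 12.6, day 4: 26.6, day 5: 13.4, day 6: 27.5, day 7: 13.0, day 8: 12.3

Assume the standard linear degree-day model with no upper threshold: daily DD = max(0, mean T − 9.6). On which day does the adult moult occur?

day 6

Daily DD above 9.6 °C: 13.6, 14.6, 3.0, 17.0, 3.8, 17.9, 3.4, 2.7.
Cumulative: 13.6, 28.2, 31.2, 48.2, 52.0, 69.9, 73.3, 76.0.
The total first reaches 62 DD on day 6.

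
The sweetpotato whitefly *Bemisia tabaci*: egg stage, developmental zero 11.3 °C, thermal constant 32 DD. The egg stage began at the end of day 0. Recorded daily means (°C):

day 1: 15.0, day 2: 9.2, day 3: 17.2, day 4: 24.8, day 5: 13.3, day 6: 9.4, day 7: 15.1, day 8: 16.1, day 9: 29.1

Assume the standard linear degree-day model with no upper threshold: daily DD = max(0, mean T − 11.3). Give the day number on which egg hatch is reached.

Daily DD above 11.3 °C: 3.7, 0.0, 5.9, 13.5, 2.0, 0.0, 3.8, 4.8, 17.8.
Cumulative: 3.7, 3.7, 9.6, 23.1, 25.1, 25.1, 28.9, 33.7, 51.5.
The total first reaches 32 DD on day 8.

day 8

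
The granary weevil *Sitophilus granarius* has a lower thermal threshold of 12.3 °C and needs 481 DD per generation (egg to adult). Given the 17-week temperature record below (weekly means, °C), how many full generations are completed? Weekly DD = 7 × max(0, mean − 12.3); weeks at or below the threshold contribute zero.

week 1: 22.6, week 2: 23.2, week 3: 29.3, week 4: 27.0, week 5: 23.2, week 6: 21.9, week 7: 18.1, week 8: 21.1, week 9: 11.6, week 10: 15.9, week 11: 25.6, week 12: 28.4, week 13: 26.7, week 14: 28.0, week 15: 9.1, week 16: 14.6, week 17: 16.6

2 generations

Weekly DD (7 × max(0, T̄ − 12.3)): 72.1, 76.3, 119.0, 102.9, 76.3, 67.2, 40.6, 61.6, 0.0, 25.2, 93.1, 112.7, 100.8, 109.9, 0.0, 16.1, 30.1.
Season total = 1103.9 DD.
Complete generations = ⌊1103.9 / 481⌋ = 2.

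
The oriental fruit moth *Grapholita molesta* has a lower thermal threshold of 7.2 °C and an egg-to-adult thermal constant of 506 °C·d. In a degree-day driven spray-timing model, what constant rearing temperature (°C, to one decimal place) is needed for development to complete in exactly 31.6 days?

23.2 °C

Required daily accumulation = 506 / 31.6 = 16.013 DD/day.
T = T_base + 16.013 = 7.2 + 16.013 = 23.213 ≈ 23.2 °C.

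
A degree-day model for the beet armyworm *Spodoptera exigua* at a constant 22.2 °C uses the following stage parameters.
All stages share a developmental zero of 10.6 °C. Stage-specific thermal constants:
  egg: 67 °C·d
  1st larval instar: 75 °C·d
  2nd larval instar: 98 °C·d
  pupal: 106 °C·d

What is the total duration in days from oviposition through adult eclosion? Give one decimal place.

Daily accumulation at 22.2 °C = 22.2 − 10.6 = 11.6 DD/day.
Total K = 67 + 75 + 98 + 106 = 346 DD.
Total duration = 346 / 11.6 = 29.828 ≈ 29.8 days.

29.8 days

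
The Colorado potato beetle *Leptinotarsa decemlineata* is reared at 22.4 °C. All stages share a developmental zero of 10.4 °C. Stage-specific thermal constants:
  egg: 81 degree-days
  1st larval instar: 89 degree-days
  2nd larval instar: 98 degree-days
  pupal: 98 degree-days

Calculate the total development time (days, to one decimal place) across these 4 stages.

Daily accumulation at 22.4 °C = 22.4 − 10.4 = 12.0 DD/day.
Total K = 81 + 89 + 98 + 98 = 366 DD.
Total duration = 366 / 12.0 = 30.500 ≈ 30.5 days.

30.5 days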